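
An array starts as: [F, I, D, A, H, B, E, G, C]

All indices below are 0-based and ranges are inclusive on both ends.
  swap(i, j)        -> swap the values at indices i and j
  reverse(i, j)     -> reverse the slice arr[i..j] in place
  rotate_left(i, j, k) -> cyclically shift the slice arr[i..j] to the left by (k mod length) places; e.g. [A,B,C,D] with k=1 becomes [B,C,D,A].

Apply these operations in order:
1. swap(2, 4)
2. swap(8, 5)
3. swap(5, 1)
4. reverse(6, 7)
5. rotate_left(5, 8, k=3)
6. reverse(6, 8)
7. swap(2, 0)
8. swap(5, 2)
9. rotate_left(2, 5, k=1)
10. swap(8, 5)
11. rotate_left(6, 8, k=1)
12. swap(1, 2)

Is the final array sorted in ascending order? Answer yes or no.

After 1 (swap(2, 4)): [F, I, H, A, D, B, E, G, C]
After 2 (swap(8, 5)): [F, I, H, A, D, C, E, G, B]
After 3 (swap(5, 1)): [F, C, H, A, D, I, E, G, B]
After 4 (reverse(6, 7)): [F, C, H, A, D, I, G, E, B]
After 5 (rotate_left(5, 8, k=3)): [F, C, H, A, D, B, I, G, E]
After 6 (reverse(6, 8)): [F, C, H, A, D, B, E, G, I]
After 7 (swap(2, 0)): [H, C, F, A, D, B, E, G, I]
After 8 (swap(5, 2)): [H, C, B, A, D, F, E, G, I]
After 9 (rotate_left(2, 5, k=1)): [H, C, A, D, F, B, E, G, I]
After 10 (swap(8, 5)): [H, C, A, D, F, I, E, G, B]
After 11 (rotate_left(6, 8, k=1)): [H, C, A, D, F, I, G, B, E]
After 12 (swap(1, 2)): [H, A, C, D, F, I, G, B, E]

Answer: no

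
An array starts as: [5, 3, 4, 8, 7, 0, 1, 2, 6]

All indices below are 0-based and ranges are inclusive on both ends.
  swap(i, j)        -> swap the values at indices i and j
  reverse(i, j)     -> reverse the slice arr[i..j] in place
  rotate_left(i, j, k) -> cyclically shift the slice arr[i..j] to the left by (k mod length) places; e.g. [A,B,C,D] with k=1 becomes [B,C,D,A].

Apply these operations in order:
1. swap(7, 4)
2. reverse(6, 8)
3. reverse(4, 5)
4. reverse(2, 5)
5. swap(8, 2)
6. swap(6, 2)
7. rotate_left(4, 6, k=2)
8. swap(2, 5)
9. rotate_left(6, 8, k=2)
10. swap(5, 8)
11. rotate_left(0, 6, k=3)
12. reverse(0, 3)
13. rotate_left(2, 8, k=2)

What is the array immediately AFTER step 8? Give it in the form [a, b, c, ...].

After 1 (swap(7, 4)): [5, 3, 4, 8, 2, 0, 1, 7, 6]
After 2 (reverse(6, 8)): [5, 3, 4, 8, 2, 0, 6, 7, 1]
After 3 (reverse(4, 5)): [5, 3, 4, 8, 0, 2, 6, 7, 1]
After 4 (reverse(2, 5)): [5, 3, 2, 0, 8, 4, 6, 7, 1]
After 5 (swap(8, 2)): [5, 3, 1, 0, 8, 4, 6, 7, 2]
After 6 (swap(6, 2)): [5, 3, 6, 0, 8, 4, 1, 7, 2]
After 7 (rotate_left(4, 6, k=2)): [5, 3, 6, 0, 1, 8, 4, 7, 2]
After 8 (swap(2, 5)): [5, 3, 8, 0, 1, 6, 4, 7, 2]

Answer: [5, 3, 8, 0, 1, 6, 4, 7, 2]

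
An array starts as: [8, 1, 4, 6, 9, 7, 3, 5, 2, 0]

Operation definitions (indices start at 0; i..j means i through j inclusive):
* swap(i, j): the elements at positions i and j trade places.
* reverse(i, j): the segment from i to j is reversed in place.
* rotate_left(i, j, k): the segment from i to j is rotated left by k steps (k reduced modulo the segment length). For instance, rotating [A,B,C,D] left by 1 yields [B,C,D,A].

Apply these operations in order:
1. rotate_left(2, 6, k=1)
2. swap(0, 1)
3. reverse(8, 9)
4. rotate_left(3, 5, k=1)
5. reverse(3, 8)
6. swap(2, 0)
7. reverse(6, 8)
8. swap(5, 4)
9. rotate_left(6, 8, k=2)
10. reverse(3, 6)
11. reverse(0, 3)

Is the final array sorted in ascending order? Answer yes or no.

After 1 (rotate_left(2, 6, k=1)): [8, 1, 6, 9, 7, 3, 4, 5, 2, 0]
After 2 (swap(0, 1)): [1, 8, 6, 9, 7, 3, 4, 5, 2, 0]
After 3 (reverse(8, 9)): [1, 8, 6, 9, 7, 3, 4, 5, 0, 2]
After 4 (rotate_left(3, 5, k=1)): [1, 8, 6, 7, 3, 9, 4, 5, 0, 2]
After 5 (reverse(3, 8)): [1, 8, 6, 0, 5, 4, 9, 3, 7, 2]
After 6 (swap(2, 0)): [6, 8, 1, 0, 5, 4, 9, 3, 7, 2]
After 7 (reverse(6, 8)): [6, 8, 1, 0, 5, 4, 7, 3, 9, 2]
After 8 (swap(5, 4)): [6, 8, 1, 0, 4, 5, 7, 3, 9, 2]
After 9 (rotate_left(6, 8, k=2)): [6, 8, 1, 0, 4, 5, 9, 7, 3, 2]
After 10 (reverse(3, 6)): [6, 8, 1, 9, 5, 4, 0, 7, 3, 2]
After 11 (reverse(0, 3)): [9, 1, 8, 6, 5, 4, 0, 7, 3, 2]

Answer: no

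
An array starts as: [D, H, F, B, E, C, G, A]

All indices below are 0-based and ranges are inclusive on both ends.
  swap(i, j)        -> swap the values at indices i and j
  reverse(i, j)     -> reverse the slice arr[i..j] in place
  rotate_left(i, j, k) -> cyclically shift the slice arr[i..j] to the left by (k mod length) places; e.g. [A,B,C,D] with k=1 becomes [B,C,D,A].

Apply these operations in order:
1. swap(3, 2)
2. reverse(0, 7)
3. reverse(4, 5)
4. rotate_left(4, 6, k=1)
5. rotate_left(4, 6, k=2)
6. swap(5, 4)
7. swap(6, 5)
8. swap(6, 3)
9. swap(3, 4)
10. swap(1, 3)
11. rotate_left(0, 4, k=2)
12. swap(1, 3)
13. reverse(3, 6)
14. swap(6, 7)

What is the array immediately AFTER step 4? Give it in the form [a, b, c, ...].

Answer: [A, G, C, E, F, H, B, D]

Derivation:
After 1 (swap(3, 2)): [D, H, B, F, E, C, G, A]
After 2 (reverse(0, 7)): [A, G, C, E, F, B, H, D]
After 3 (reverse(4, 5)): [A, G, C, E, B, F, H, D]
After 4 (rotate_left(4, 6, k=1)): [A, G, C, E, F, H, B, D]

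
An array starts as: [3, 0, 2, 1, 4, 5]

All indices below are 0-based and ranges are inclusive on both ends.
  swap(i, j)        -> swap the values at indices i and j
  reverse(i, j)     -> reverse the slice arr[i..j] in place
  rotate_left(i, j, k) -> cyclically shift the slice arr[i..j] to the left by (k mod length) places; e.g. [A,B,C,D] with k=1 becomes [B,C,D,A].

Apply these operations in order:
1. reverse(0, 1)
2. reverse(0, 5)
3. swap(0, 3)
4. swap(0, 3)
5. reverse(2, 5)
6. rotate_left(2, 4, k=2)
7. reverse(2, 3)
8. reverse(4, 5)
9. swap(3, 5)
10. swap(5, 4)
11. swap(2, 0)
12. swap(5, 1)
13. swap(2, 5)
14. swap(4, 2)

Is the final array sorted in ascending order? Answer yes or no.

Answer: yes

Derivation:
After 1 (reverse(0, 1)): [0, 3, 2, 1, 4, 5]
After 2 (reverse(0, 5)): [5, 4, 1, 2, 3, 0]
After 3 (swap(0, 3)): [2, 4, 1, 5, 3, 0]
After 4 (swap(0, 3)): [5, 4, 1, 2, 3, 0]
After 5 (reverse(2, 5)): [5, 4, 0, 3, 2, 1]
After 6 (rotate_left(2, 4, k=2)): [5, 4, 2, 0, 3, 1]
After 7 (reverse(2, 3)): [5, 4, 0, 2, 3, 1]
After 8 (reverse(4, 5)): [5, 4, 0, 2, 1, 3]
After 9 (swap(3, 5)): [5, 4, 0, 3, 1, 2]
After 10 (swap(5, 4)): [5, 4, 0, 3, 2, 1]
After 11 (swap(2, 0)): [0, 4, 5, 3, 2, 1]
After 12 (swap(5, 1)): [0, 1, 5, 3, 2, 4]
After 13 (swap(2, 5)): [0, 1, 4, 3, 2, 5]
After 14 (swap(4, 2)): [0, 1, 2, 3, 4, 5]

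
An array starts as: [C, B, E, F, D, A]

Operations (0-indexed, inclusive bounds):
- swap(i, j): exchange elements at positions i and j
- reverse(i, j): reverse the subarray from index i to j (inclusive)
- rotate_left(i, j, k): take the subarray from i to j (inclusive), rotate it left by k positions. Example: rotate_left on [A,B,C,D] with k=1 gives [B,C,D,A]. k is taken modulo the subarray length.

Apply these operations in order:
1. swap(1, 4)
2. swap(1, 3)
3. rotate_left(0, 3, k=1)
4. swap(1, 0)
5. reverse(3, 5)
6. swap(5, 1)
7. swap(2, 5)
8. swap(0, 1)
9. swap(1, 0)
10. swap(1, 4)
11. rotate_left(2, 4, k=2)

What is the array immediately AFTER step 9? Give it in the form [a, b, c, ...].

Answer: [E, C, F, A, B, D]

Derivation:
After 1 (swap(1, 4)): [C, D, E, F, B, A]
After 2 (swap(1, 3)): [C, F, E, D, B, A]
After 3 (rotate_left(0, 3, k=1)): [F, E, D, C, B, A]
After 4 (swap(1, 0)): [E, F, D, C, B, A]
After 5 (reverse(3, 5)): [E, F, D, A, B, C]
After 6 (swap(5, 1)): [E, C, D, A, B, F]
After 7 (swap(2, 5)): [E, C, F, A, B, D]
After 8 (swap(0, 1)): [C, E, F, A, B, D]
After 9 (swap(1, 0)): [E, C, F, A, B, D]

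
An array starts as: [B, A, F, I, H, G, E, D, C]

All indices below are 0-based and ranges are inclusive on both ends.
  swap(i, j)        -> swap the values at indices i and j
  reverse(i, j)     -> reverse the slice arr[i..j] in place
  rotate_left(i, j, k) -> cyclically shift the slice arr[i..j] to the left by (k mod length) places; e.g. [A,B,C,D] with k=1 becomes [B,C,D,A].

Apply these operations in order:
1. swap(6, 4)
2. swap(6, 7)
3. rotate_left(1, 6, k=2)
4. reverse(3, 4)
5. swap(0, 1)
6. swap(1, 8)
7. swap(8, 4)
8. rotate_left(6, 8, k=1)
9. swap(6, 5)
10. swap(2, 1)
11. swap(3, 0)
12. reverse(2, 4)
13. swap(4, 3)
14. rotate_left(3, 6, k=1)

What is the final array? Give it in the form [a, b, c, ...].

Answer: [D, E, B, I, H, A, C, G, F]

Derivation:
After 1 (swap(6, 4)): [B, A, F, I, E, G, H, D, C]
After 2 (swap(6, 7)): [B, A, F, I, E, G, D, H, C]
After 3 (rotate_left(1, 6, k=2)): [B, I, E, G, D, A, F, H, C]
After 4 (reverse(3, 4)): [B, I, E, D, G, A, F, H, C]
After 5 (swap(0, 1)): [I, B, E, D, G, A, F, H, C]
After 6 (swap(1, 8)): [I, C, E, D, G, A, F, H, B]
After 7 (swap(8, 4)): [I, C, E, D, B, A, F, H, G]
After 8 (rotate_left(6, 8, k=1)): [I, C, E, D, B, A, H, G, F]
After 9 (swap(6, 5)): [I, C, E, D, B, H, A, G, F]
After 10 (swap(2, 1)): [I, E, C, D, B, H, A, G, F]
After 11 (swap(3, 0)): [D, E, C, I, B, H, A, G, F]
After 12 (reverse(2, 4)): [D, E, B, I, C, H, A, G, F]
After 13 (swap(4, 3)): [D, E, B, C, I, H, A, G, F]
After 14 (rotate_left(3, 6, k=1)): [D, E, B, I, H, A, C, G, F]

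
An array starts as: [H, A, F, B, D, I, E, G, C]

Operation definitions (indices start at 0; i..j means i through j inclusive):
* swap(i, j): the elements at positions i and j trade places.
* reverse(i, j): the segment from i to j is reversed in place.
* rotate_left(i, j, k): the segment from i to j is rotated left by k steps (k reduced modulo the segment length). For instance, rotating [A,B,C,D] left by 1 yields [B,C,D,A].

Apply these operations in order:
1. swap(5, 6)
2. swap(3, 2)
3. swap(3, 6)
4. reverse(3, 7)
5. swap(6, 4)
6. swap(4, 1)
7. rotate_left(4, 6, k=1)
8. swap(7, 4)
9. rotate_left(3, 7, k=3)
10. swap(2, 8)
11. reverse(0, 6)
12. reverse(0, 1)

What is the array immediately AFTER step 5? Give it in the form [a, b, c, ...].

After 1 (swap(5, 6)): [H, A, F, B, D, E, I, G, C]
After 2 (swap(3, 2)): [H, A, B, F, D, E, I, G, C]
After 3 (swap(3, 6)): [H, A, B, I, D, E, F, G, C]
After 4 (reverse(3, 7)): [H, A, B, G, F, E, D, I, C]
After 5 (swap(6, 4)): [H, A, B, G, D, E, F, I, C]

Answer: [H, A, B, G, D, E, F, I, C]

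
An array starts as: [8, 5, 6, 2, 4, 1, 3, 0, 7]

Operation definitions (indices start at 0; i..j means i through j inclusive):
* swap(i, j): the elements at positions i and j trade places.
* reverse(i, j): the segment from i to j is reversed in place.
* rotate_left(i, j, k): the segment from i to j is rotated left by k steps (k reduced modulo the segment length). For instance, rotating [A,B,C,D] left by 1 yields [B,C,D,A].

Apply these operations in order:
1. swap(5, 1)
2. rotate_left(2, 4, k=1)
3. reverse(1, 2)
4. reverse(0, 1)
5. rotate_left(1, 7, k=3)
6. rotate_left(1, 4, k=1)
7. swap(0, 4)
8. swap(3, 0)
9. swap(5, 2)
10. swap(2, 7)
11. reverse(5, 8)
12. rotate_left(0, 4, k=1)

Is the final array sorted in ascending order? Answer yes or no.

After 1 (swap(5, 1)): [8, 1, 6, 2, 4, 5, 3, 0, 7]
After 2 (rotate_left(2, 4, k=1)): [8, 1, 2, 4, 6, 5, 3, 0, 7]
After 3 (reverse(1, 2)): [8, 2, 1, 4, 6, 5, 3, 0, 7]
After 4 (reverse(0, 1)): [2, 8, 1, 4, 6, 5, 3, 0, 7]
After 5 (rotate_left(1, 7, k=3)): [2, 6, 5, 3, 0, 8, 1, 4, 7]
After 6 (rotate_left(1, 4, k=1)): [2, 5, 3, 0, 6, 8, 1, 4, 7]
After 7 (swap(0, 4)): [6, 5, 3, 0, 2, 8, 1, 4, 7]
After 8 (swap(3, 0)): [0, 5, 3, 6, 2, 8, 1, 4, 7]
After 9 (swap(5, 2)): [0, 5, 8, 6, 2, 3, 1, 4, 7]
After 10 (swap(2, 7)): [0, 5, 4, 6, 2, 3, 1, 8, 7]
After 11 (reverse(5, 8)): [0, 5, 4, 6, 2, 7, 8, 1, 3]
After 12 (rotate_left(0, 4, k=1)): [5, 4, 6, 2, 0, 7, 8, 1, 3]

Answer: no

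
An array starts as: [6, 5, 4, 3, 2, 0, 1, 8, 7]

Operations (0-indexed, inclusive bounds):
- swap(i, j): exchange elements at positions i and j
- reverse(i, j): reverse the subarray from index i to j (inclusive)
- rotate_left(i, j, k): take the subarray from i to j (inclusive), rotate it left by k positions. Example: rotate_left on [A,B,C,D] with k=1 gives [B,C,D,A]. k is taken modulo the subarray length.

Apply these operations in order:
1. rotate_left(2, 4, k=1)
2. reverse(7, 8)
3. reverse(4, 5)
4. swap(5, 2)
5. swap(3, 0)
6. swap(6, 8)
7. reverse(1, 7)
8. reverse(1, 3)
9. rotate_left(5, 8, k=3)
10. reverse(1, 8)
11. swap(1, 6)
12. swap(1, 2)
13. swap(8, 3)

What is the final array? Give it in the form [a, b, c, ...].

After 1 (rotate_left(2, 4, k=1)): [6, 5, 3, 2, 4, 0, 1, 8, 7]
After 2 (reverse(7, 8)): [6, 5, 3, 2, 4, 0, 1, 7, 8]
After 3 (reverse(4, 5)): [6, 5, 3, 2, 0, 4, 1, 7, 8]
After 4 (swap(5, 2)): [6, 5, 4, 2, 0, 3, 1, 7, 8]
After 5 (swap(3, 0)): [2, 5, 4, 6, 0, 3, 1, 7, 8]
After 6 (swap(6, 8)): [2, 5, 4, 6, 0, 3, 8, 7, 1]
After 7 (reverse(1, 7)): [2, 7, 8, 3, 0, 6, 4, 5, 1]
After 8 (reverse(1, 3)): [2, 3, 8, 7, 0, 6, 4, 5, 1]
After 9 (rotate_left(5, 8, k=3)): [2, 3, 8, 7, 0, 1, 6, 4, 5]
After 10 (reverse(1, 8)): [2, 5, 4, 6, 1, 0, 7, 8, 3]
After 11 (swap(1, 6)): [2, 7, 4, 6, 1, 0, 5, 8, 3]
After 12 (swap(1, 2)): [2, 4, 7, 6, 1, 0, 5, 8, 3]
After 13 (swap(8, 3)): [2, 4, 7, 3, 1, 0, 5, 8, 6]

Answer: [2, 4, 7, 3, 1, 0, 5, 8, 6]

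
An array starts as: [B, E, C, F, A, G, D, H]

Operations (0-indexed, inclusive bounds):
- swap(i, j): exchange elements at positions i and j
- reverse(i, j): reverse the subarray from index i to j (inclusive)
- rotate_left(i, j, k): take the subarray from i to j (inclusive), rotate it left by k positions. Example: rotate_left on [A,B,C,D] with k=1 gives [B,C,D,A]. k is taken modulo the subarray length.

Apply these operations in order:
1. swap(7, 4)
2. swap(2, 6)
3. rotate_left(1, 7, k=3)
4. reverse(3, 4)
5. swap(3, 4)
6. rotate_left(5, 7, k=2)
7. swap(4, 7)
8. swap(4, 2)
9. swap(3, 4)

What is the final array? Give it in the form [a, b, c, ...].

After 1 (swap(7, 4)): [B, E, C, F, H, G, D, A]
After 2 (swap(2, 6)): [B, E, D, F, H, G, C, A]
After 3 (rotate_left(1, 7, k=3)): [B, H, G, C, A, E, D, F]
After 4 (reverse(3, 4)): [B, H, G, A, C, E, D, F]
After 5 (swap(3, 4)): [B, H, G, C, A, E, D, F]
After 6 (rotate_left(5, 7, k=2)): [B, H, G, C, A, F, E, D]
After 7 (swap(4, 7)): [B, H, G, C, D, F, E, A]
After 8 (swap(4, 2)): [B, H, D, C, G, F, E, A]
After 9 (swap(3, 4)): [B, H, D, G, C, F, E, A]

Answer: [B, H, D, G, C, F, E, A]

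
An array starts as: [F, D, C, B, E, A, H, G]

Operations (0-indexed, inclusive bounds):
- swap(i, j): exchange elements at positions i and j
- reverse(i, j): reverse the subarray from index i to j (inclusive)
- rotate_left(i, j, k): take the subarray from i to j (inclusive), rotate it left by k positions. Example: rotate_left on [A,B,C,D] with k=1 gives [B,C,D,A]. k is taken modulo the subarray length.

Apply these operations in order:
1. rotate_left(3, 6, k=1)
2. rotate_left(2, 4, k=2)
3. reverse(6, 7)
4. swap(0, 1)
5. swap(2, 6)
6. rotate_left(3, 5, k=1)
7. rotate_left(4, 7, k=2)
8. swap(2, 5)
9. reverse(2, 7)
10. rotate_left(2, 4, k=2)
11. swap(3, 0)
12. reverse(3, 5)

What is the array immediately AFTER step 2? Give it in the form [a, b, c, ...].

Answer: [F, D, A, C, E, H, B, G]

Derivation:
After 1 (rotate_left(3, 6, k=1)): [F, D, C, E, A, H, B, G]
After 2 (rotate_left(2, 4, k=2)): [F, D, A, C, E, H, B, G]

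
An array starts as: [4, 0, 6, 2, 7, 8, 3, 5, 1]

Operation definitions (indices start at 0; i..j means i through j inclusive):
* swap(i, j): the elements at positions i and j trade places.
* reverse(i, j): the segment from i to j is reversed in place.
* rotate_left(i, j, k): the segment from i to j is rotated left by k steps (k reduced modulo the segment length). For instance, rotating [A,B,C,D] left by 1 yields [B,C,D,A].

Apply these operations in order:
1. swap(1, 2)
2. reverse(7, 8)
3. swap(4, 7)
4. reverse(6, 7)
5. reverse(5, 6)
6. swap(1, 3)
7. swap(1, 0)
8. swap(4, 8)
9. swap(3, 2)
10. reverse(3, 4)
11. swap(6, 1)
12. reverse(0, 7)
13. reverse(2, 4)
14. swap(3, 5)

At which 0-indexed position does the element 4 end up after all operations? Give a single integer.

After 1 (swap(1, 2)): [4, 6, 0, 2, 7, 8, 3, 5, 1]
After 2 (reverse(7, 8)): [4, 6, 0, 2, 7, 8, 3, 1, 5]
After 3 (swap(4, 7)): [4, 6, 0, 2, 1, 8, 3, 7, 5]
After 4 (reverse(6, 7)): [4, 6, 0, 2, 1, 8, 7, 3, 5]
After 5 (reverse(5, 6)): [4, 6, 0, 2, 1, 7, 8, 3, 5]
After 6 (swap(1, 3)): [4, 2, 0, 6, 1, 7, 8, 3, 5]
After 7 (swap(1, 0)): [2, 4, 0, 6, 1, 7, 8, 3, 5]
After 8 (swap(4, 8)): [2, 4, 0, 6, 5, 7, 8, 3, 1]
After 9 (swap(3, 2)): [2, 4, 6, 0, 5, 7, 8, 3, 1]
After 10 (reverse(3, 4)): [2, 4, 6, 5, 0, 7, 8, 3, 1]
After 11 (swap(6, 1)): [2, 8, 6, 5, 0, 7, 4, 3, 1]
After 12 (reverse(0, 7)): [3, 4, 7, 0, 5, 6, 8, 2, 1]
After 13 (reverse(2, 4)): [3, 4, 5, 0, 7, 6, 8, 2, 1]
After 14 (swap(3, 5)): [3, 4, 5, 6, 7, 0, 8, 2, 1]

Answer: 1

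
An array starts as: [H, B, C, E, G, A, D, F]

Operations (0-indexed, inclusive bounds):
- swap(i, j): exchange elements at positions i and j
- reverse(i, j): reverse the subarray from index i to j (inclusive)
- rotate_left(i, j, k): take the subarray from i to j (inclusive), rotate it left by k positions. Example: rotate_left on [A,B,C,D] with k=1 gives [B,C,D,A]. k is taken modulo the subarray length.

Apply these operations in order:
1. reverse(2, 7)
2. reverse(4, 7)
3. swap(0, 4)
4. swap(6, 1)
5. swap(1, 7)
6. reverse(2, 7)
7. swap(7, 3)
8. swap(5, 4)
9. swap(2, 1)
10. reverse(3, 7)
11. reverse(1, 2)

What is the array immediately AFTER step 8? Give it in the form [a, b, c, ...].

After 1 (reverse(2, 7)): [H, B, F, D, A, G, E, C]
After 2 (reverse(4, 7)): [H, B, F, D, C, E, G, A]
After 3 (swap(0, 4)): [C, B, F, D, H, E, G, A]
After 4 (swap(6, 1)): [C, G, F, D, H, E, B, A]
After 5 (swap(1, 7)): [C, A, F, D, H, E, B, G]
After 6 (reverse(2, 7)): [C, A, G, B, E, H, D, F]
After 7 (swap(7, 3)): [C, A, G, F, E, H, D, B]
After 8 (swap(5, 4)): [C, A, G, F, H, E, D, B]

Answer: [C, A, G, F, H, E, D, B]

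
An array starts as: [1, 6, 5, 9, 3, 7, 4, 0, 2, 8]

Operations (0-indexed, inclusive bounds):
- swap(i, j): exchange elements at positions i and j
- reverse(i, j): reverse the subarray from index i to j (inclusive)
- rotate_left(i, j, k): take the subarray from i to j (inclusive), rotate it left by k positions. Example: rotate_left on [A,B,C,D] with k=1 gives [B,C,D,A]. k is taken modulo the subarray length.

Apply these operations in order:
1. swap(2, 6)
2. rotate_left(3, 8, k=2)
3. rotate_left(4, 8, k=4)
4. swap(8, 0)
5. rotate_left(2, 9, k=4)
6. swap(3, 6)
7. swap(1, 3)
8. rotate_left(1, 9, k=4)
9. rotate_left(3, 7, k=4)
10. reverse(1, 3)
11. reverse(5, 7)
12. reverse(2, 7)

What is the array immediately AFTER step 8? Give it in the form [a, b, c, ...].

Answer: [9, 8, 2, 7, 3, 5, 4, 0, 6, 1]

Derivation:
After 1 (swap(2, 6)): [1, 6, 4, 9, 3, 7, 5, 0, 2, 8]
After 2 (rotate_left(3, 8, k=2)): [1, 6, 4, 7, 5, 0, 2, 9, 3, 8]
After 3 (rotate_left(4, 8, k=4)): [1, 6, 4, 7, 3, 5, 0, 2, 9, 8]
After 4 (swap(8, 0)): [9, 6, 4, 7, 3, 5, 0, 2, 1, 8]
After 5 (rotate_left(2, 9, k=4)): [9, 6, 0, 2, 1, 8, 4, 7, 3, 5]
After 6 (swap(3, 6)): [9, 6, 0, 4, 1, 8, 2, 7, 3, 5]
After 7 (swap(1, 3)): [9, 4, 0, 6, 1, 8, 2, 7, 3, 5]
After 8 (rotate_left(1, 9, k=4)): [9, 8, 2, 7, 3, 5, 4, 0, 6, 1]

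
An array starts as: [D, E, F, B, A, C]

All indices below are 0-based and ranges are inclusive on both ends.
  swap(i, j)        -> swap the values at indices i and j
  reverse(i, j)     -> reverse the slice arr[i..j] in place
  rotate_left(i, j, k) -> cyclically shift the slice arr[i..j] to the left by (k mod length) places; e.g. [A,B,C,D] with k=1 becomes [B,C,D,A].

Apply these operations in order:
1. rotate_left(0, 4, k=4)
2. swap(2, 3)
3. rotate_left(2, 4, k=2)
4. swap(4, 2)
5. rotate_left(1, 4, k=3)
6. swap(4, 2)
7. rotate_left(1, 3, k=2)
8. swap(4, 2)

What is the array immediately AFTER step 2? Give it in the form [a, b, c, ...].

After 1 (rotate_left(0, 4, k=4)): [A, D, E, F, B, C]
After 2 (swap(2, 3)): [A, D, F, E, B, C]

Answer: [A, D, F, E, B, C]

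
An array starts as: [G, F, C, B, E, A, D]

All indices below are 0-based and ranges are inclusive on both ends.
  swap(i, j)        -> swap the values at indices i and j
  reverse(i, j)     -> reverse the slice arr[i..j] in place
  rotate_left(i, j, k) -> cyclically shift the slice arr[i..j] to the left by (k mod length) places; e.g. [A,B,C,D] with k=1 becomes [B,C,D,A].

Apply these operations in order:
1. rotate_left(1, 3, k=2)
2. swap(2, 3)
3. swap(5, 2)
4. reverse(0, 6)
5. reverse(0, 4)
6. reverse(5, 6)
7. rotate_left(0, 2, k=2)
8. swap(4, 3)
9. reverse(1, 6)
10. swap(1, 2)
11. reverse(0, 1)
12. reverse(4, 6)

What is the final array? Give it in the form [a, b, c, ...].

Answer: [G, E, B, C, A, F, D]

Derivation:
After 1 (rotate_left(1, 3, k=2)): [G, B, F, C, E, A, D]
After 2 (swap(2, 3)): [G, B, C, F, E, A, D]
After 3 (swap(5, 2)): [G, B, A, F, E, C, D]
After 4 (reverse(0, 6)): [D, C, E, F, A, B, G]
After 5 (reverse(0, 4)): [A, F, E, C, D, B, G]
After 6 (reverse(5, 6)): [A, F, E, C, D, G, B]
After 7 (rotate_left(0, 2, k=2)): [E, A, F, C, D, G, B]
After 8 (swap(4, 3)): [E, A, F, D, C, G, B]
After 9 (reverse(1, 6)): [E, B, G, C, D, F, A]
After 10 (swap(1, 2)): [E, G, B, C, D, F, A]
After 11 (reverse(0, 1)): [G, E, B, C, D, F, A]
After 12 (reverse(4, 6)): [G, E, B, C, A, F, D]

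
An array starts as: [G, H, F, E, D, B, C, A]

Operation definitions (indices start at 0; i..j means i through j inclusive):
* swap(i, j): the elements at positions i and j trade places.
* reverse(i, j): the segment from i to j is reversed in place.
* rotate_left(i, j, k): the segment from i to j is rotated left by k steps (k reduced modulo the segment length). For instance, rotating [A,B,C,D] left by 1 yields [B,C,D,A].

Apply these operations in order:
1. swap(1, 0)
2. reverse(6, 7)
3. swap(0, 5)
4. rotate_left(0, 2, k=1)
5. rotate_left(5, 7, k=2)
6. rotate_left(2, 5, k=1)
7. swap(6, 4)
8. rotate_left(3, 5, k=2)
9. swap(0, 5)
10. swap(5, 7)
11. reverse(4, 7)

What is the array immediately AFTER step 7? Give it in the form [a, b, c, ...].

After 1 (swap(1, 0)): [H, G, F, E, D, B, C, A]
After 2 (reverse(6, 7)): [H, G, F, E, D, B, A, C]
After 3 (swap(0, 5)): [B, G, F, E, D, H, A, C]
After 4 (rotate_left(0, 2, k=1)): [G, F, B, E, D, H, A, C]
After 5 (rotate_left(5, 7, k=2)): [G, F, B, E, D, C, H, A]
After 6 (rotate_left(2, 5, k=1)): [G, F, E, D, C, B, H, A]
After 7 (swap(6, 4)): [G, F, E, D, H, B, C, A]

Answer: [G, F, E, D, H, B, C, A]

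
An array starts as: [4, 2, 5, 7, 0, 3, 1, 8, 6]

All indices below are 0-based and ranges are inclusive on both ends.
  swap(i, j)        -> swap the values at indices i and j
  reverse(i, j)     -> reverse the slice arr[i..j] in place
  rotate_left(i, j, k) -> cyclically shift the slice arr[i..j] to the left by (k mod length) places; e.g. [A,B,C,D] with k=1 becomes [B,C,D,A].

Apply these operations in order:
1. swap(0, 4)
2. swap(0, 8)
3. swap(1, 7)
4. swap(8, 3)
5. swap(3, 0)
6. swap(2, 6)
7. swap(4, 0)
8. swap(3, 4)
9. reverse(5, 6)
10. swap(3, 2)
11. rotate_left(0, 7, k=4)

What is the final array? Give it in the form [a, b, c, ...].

Answer: [6, 5, 3, 2, 4, 8, 0, 1, 7]

Derivation:
After 1 (swap(0, 4)): [0, 2, 5, 7, 4, 3, 1, 8, 6]
After 2 (swap(0, 8)): [6, 2, 5, 7, 4, 3, 1, 8, 0]
After 3 (swap(1, 7)): [6, 8, 5, 7, 4, 3, 1, 2, 0]
After 4 (swap(8, 3)): [6, 8, 5, 0, 4, 3, 1, 2, 7]
After 5 (swap(3, 0)): [0, 8, 5, 6, 4, 3, 1, 2, 7]
After 6 (swap(2, 6)): [0, 8, 1, 6, 4, 3, 5, 2, 7]
After 7 (swap(4, 0)): [4, 8, 1, 6, 0, 3, 5, 2, 7]
After 8 (swap(3, 4)): [4, 8, 1, 0, 6, 3, 5, 2, 7]
After 9 (reverse(5, 6)): [4, 8, 1, 0, 6, 5, 3, 2, 7]
After 10 (swap(3, 2)): [4, 8, 0, 1, 6, 5, 3, 2, 7]
After 11 (rotate_left(0, 7, k=4)): [6, 5, 3, 2, 4, 8, 0, 1, 7]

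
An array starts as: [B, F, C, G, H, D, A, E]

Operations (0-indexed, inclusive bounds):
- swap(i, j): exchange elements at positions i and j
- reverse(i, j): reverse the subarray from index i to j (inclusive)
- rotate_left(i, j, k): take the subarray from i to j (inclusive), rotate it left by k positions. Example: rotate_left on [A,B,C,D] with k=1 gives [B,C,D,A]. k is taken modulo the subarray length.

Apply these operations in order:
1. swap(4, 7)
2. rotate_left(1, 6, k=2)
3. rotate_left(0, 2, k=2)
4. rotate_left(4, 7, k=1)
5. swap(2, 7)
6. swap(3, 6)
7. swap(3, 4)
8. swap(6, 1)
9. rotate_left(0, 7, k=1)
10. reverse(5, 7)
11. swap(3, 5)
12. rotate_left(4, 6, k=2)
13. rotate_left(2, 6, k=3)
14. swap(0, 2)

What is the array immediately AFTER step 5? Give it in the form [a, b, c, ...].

Answer: [E, B, A, D, F, C, H, G]

Derivation:
After 1 (swap(4, 7)): [B, F, C, G, E, D, A, H]
After 2 (rotate_left(1, 6, k=2)): [B, G, E, D, A, F, C, H]
After 3 (rotate_left(0, 2, k=2)): [E, B, G, D, A, F, C, H]
After 4 (rotate_left(4, 7, k=1)): [E, B, G, D, F, C, H, A]
After 5 (swap(2, 7)): [E, B, A, D, F, C, H, G]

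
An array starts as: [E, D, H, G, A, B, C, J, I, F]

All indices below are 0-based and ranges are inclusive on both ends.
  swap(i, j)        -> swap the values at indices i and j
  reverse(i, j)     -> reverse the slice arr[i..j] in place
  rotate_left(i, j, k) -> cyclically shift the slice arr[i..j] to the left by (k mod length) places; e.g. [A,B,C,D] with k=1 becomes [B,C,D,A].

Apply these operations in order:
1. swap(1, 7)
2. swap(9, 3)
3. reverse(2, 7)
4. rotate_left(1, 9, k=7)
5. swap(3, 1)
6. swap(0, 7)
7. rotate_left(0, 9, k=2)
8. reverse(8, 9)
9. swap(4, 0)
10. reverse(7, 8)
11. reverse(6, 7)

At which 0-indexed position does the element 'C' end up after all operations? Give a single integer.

After 1 (swap(1, 7)): [E, J, H, G, A, B, C, D, I, F]
After 2 (swap(9, 3)): [E, J, H, F, A, B, C, D, I, G]
After 3 (reverse(2, 7)): [E, J, D, C, B, A, F, H, I, G]
After 4 (rotate_left(1, 9, k=7)): [E, I, G, J, D, C, B, A, F, H]
After 5 (swap(3, 1)): [E, J, G, I, D, C, B, A, F, H]
After 6 (swap(0, 7)): [A, J, G, I, D, C, B, E, F, H]
After 7 (rotate_left(0, 9, k=2)): [G, I, D, C, B, E, F, H, A, J]
After 8 (reverse(8, 9)): [G, I, D, C, B, E, F, H, J, A]
After 9 (swap(4, 0)): [B, I, D, C, G, E, F, H, J, A]
After 10 (reverse(7, 8)): [B, I, D, C, G, E, F, J, H, A]
After 11 (reverse(6, 7)): [B, I, D, C, G, E, J, F, H, A]

Answer: 3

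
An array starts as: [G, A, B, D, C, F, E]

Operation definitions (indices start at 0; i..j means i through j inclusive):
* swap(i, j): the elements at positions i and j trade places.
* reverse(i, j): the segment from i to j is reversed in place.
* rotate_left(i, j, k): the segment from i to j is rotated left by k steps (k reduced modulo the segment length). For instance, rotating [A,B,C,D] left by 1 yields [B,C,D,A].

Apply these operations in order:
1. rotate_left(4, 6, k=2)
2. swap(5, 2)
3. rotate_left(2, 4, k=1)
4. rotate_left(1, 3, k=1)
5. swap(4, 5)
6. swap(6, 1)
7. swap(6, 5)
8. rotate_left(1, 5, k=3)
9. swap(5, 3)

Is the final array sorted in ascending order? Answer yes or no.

After 1 (rotate_left(4, 6, k=2)): [G, A, B, D, E, C, F]
After 2 (swap(5, 2)): [G, A, C, D, E, B, F]
After 3 (rotate_left(2, 4, k=1)): [G, A, D, E, C, B, F]
After 4 (rotate_left(1, 3, k=1)): [G, D, E, A, C, B, F]
After 5 (swap(4, 5)): [G, D, E, A, B, C, F]
After 6 (swap(6, 1)): [G, F, E, A, B, C, D]
After 7 (swap(6, 5)): [G, F, E, A, B, D, C]
After 8 (rotate_left(1, 5, k=3)): [G, B, D, F, E, A, C]
After 9 (swap(5, 3)): [G, B, D, A, E, F, C]

Answer: no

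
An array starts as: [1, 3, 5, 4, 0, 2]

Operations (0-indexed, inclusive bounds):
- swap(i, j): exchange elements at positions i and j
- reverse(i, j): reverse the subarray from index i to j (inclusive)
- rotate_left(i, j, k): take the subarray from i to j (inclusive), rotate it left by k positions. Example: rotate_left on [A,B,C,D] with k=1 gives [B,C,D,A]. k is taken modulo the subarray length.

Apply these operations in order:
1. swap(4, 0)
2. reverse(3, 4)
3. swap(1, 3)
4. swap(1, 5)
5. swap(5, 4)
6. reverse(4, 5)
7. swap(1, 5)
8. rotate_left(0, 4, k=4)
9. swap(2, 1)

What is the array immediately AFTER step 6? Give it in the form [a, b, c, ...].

After 1 (swap(4, 0)): [0, 3, 5, 4, 1, 2]
After 2 (reverse(3, 4)): [0, 3, 5, 1, 4, 2]
After 3 (swap(1, 3)): [0, 1, 5, 3, 4, 2]
After 4 (swap(1, 5)): [0, 2, 5, 3, 4, 1]
After 5 (swap(5, 4)): [0, 2, 5, 3, 1, 4]
After 6 (reverse(4, 5)): [0, 2, 5, 3, 4, 1]

Answer: [0, 2, 5, 3, 4, 1]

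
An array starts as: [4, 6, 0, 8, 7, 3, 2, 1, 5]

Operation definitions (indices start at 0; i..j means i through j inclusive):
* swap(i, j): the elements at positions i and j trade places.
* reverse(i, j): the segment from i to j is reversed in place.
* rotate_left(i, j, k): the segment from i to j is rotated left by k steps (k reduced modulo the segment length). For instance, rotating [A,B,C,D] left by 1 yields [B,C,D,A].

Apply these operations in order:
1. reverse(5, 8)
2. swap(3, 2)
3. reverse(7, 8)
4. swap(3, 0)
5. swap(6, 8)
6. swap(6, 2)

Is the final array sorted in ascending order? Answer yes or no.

Answer: no

Derivation:
After 1 (reverse(5, 8)): [4, 6, 0, 8, 7, 5, 1, 2, 3]
After 2 (swap(3, 2)): [4, 6, 8, 0, 7, 5, 1, 2, 3]
After 3 (reverse(7, 8)): [4, 6, 8, 0, 7, 5, 1, 3, 2]
After 4 (swap(3, 0)): [0, 6, 8, 4, 7, 5, 1, 3, 2]
After 5 (swap(6, 8)): [0, 6, 8, 4, 7, 5, 2, 3, 1]
After 6 (swap(6, 2)): [0, 6, 2, 4, 7, 5, 8, 3, 1]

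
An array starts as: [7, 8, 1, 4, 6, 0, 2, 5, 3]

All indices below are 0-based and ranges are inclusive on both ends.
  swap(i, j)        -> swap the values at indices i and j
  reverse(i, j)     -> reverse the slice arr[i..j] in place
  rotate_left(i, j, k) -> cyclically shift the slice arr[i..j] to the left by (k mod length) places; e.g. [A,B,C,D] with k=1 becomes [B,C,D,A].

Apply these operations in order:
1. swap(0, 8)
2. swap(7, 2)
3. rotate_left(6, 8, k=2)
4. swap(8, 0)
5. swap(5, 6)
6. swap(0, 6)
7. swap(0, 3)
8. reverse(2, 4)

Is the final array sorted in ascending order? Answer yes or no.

Answer: no

Derivation:
After 1 (swap(0, 8)): [3, 8, 1, 4, 6, 0, 2, 5, 7]
After 2 (swap(7, 2)): [3, 8, 5, 4, 6, 0, 2, 1, 7]
After 3 (rotate_left(6, 8, k=2)): [3, 8, 5, 4, 6, 0, 7, 2, 1]
After 4 (swap(8, 0)): [1, 8, 5, 4, 6, 0, 7, 2, 3]
After 5 (swap(5, 6)): [1, 8, 5, 4, 6, 7, 0, 2, 3]
After 6 (swap(0, 6)): [0, 8, 5, 4, 6, 7, 1, 2, 3]
After 7 (swap(0, 3)): [4, 8, 5, 0, 6, 7, 1, 2, 3]
After 8 (reverse(2, 4)): [4, 8, 6, 0, 5, 7, 1, 2, 3]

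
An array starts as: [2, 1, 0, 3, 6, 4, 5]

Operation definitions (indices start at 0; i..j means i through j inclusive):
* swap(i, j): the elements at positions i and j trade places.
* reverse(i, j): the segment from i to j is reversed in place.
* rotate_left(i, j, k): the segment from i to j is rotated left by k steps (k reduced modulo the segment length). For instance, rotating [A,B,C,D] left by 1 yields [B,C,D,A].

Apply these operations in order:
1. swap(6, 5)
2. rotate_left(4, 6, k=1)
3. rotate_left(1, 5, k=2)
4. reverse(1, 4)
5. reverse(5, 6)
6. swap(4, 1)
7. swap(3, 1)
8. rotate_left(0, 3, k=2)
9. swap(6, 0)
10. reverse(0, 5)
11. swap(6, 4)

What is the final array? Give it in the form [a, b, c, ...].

After 1 (swap(6, 5)): [2, 1, 0, 3, 6, 5, 4]
After 2 (rotate_left(4, 6, k=1)): [2, 1, 0, 3, 5, 4, 6]
After 3 (rotate_left(1, 5, k=2)): [2, 3, 5, 4, 1, 0, 6]
After 4 (reverse(1, 4)): [2, 1, 4, 5, 3, 0, 6]
After 5 (reverse(5, 6)): [2, 1, 4, 5, 3, 6, 0]
After 6 (swap(4, 1)): [2, 3, 4, 5, 1, 6, 0]
After 7 (swap(3, 1)): [2, 5, 4, 3, 1, 6, 0]
After 8 (rotate_left(0, 3, k=2)): [4, 3, 2, 5, 1, 6, 0]
After 9 (swap(6, 0)): [0, 3, 2, 5, 1, 6, 4]
After 10 (reverse(0, 5)): [6, 1, 5, 2, 3, 0, 4]
After 11 (swap(6, 4)): [6, 1, 5, 2, 4, 0, 3]

Answer: [6, 1, 5, 2, 4, 0, 3]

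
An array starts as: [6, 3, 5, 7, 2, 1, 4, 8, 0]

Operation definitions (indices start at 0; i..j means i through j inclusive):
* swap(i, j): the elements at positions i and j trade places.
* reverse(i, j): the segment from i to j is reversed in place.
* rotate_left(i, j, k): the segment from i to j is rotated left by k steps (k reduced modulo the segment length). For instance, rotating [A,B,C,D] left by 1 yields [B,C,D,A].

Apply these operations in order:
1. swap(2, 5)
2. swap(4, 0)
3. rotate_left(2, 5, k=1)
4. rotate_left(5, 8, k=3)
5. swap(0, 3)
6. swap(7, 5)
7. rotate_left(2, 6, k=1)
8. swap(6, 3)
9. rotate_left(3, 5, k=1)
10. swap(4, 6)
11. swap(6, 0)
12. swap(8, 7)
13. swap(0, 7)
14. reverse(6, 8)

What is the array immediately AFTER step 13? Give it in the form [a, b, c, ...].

Answer: [8, 3, 2, 4, 5, 7, 6, 1, 0]

Derivation:
After 1 (swap(2, 5)): [6, 3, 1, 7, 2, 5, 4, 8, 0]
After 2 (swap(4, 0)): [2, 3, 1, 7, 6, 5, 4, 8, 0]
After 3 (rotate_left(2, 5, k=1)): [2, 3, 7, 6, 5, 1, 4, 8, 0]
After 4 (rotate_left(5, 8, k=3)): [2, 3, 7, 6, 5, 0, 1, 4, 8]
After 5 (swap(0, 3)): [6, 3, 7, 2, 5, 0, 1, 4, 8]
After 6 (swap(7, 5)): [6, 3, 7, 2, 5, 4, 1, 0, 8]
After 7 (rotate_left(2, 6, k=1)): [6, 3, 2, 5, 4, 1, 7, 0, 8]
After 8 (swap(6, 3)): [6, 3, 2, 7, 4, 1, 5, 0, 8]
After 9 (rotate_left(3, 5, k=1)): [6, 3, 2, 4, 1, 7, 5, 0, 8]
After 10 (swap(4, 6)): [6, 3, 2, 4, 5, 7, 1, 0, 8]
After 11 (swap(6, 0)): [1, 3, 2, 4, 5, 7, 6, 0, 8]
After 12 (swap(8, 7)): [1, 3, 2, 4, 5, 7, 6, 8, 0]
After 13 (swap(0, 7)): [8, 3, 2, 4, 5, 7, 6, 1, 0]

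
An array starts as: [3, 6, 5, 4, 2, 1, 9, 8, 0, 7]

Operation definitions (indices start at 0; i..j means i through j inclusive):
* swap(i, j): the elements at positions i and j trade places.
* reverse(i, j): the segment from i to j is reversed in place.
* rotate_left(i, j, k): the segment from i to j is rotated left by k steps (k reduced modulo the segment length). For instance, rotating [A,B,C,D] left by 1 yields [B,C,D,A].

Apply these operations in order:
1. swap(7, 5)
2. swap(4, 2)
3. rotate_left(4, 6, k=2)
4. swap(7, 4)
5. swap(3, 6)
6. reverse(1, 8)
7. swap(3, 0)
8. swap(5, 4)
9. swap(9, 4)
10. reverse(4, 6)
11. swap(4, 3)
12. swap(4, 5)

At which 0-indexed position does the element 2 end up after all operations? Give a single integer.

After 1 (swap(7, 5)): [3, 6, 5, 4, 2, 8, 9, 1, 0, 7]
After 2 (swap(4, 2)): [3, 6, 2, 4, 5, 8, 9, 1, 0, 7]
After 3 (rotate_left(4, 6, k=2)): [3, 6, 2, 4, 9, 5, 8, 1, 0, 7]
After 4 (swap(7, 4)): [3, 6, 2, 4, 1, 5, 8, 9, 0, 7]
After 5 (swap(3, 6)): [3, 6, 2, 8, 1, 5, 4, 9, 0, 7]
After 6 (reverse(1, 8)): [3, 0, 9, 4, 5, 1, 8, 2, 6, 7]
After 7 (swap(3, 0)): [4, 0, 9, 3, 5, 1, 8, 2, 6, 7]
After 8 (swap(5, 4)): [4, 0, 9, 3, 1, 5, 8, 2, 6, 7]
After 9 (swap(9, 4)): [4, 0, 9, 3, 7, 5, 8, 2, 6, 1]
After 10 (reverse(4, 6)): [4, 0, 9, 3, 8, 5, 7, 2, 6, 1]
After 11 (swap(4, 3)): [4, 0, 9, 8, 3, 5, 7, 2, 6, 1]
After 12 (swap(4, 5)): [4, 0, 9, 8, 5, 3, 7, 2, 6, 1]

Answer: 7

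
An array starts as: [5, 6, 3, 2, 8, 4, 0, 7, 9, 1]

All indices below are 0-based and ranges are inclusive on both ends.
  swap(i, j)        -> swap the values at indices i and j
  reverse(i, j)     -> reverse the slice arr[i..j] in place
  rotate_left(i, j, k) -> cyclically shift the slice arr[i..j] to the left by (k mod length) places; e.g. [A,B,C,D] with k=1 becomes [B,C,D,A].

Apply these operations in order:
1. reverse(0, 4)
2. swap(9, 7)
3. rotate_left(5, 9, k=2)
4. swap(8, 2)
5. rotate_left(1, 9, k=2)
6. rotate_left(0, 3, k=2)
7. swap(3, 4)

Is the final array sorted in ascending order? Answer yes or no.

Answer: no

Derivation:
After 1 (reverse(0, 4)): [8, 2, 3, 6, 5, 4, 0, 7, 9, 1]
After 2 (swap(9, 7)): [8, 2, 3, 6, 5, 4, 0, 1, 9, 7]
After 3 (rotate_left(5, 9, k=2)): [8, 2, 3, 6, 5, 1, 9, 7, 4, 0]
After 4 (swap(8, 2)): [8, 2, 4, 6, 5, 1, 9, 7, 3, 0]
After 5 (rotate_left(1, 9, k=2)): [8, 6, 5, 1, 9, 7, 3, 0, 2, 4]
After 6 (rotate_left(0, 3, k=2)): [5, 1, 8, 6, 9, 7, 3, 0, 2, 4]
After 7 (swap(3, 4)): [5, 1, 8, 9, 6, 7, 3, 0, 2, 4]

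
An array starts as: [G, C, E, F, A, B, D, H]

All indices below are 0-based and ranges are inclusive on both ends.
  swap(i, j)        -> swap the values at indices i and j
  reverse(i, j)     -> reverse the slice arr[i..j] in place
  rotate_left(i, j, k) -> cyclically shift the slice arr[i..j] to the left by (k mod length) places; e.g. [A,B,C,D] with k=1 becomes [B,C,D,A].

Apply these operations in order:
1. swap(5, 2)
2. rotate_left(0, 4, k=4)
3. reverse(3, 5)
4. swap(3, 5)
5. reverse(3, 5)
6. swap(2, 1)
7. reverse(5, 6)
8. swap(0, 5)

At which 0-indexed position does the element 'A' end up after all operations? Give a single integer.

After 1 (swap(5, 2)): [G, C, B, F, A, E, D, H]
After 2 (rotate_left(0, 4, k=4)): [A, G, C, B, F, E, D, H]
After 3 (reverse(3, 5)): [A, G, C, E, F, B, D, H]
After 4 (swap(3, 5)): [A, G, C, B, F, E, D, H]
After 5 (reverse(3, 5)): [A, G, C, E, F, B, D, H]
After 6 (swap(2, 1)): [A, C, G, E, F, B, D, H]
After 7 (reverse(5, 6)): [A, C, G, E, F, D, B, H]
After 8 (swap(0, 5)): [D, C, G, E, F, A, B, H]

Answer: 5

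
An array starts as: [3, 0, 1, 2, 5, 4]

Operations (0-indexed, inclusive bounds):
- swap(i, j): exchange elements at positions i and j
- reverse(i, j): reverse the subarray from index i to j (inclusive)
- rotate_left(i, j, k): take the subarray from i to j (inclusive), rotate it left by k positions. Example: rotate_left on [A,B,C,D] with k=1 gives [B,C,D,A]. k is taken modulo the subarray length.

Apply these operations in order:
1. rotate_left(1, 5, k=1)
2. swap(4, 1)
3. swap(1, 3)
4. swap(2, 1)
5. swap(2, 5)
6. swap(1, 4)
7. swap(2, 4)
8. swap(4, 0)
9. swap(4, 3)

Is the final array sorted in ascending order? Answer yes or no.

After 1 (rotate_left(1, 5, k=1)): [3, 1, 2, 5, 4, 0]
After 2 (swap(4, 1)): [3, 4, 2, 5, 1, 0]
After 3 (swap(1, 3)): [3, 5, 2, 4, 1, 0]
After 4 (swap(2, 1)): [3, 2, 5, 4, 1, 0]
After 5 (swap(2, 5)): [3, 2, 0, 4, 1, 5]
After 6 (swap(1, 4)): [3, 1, 0, 4, 2, 5]
After 7 (swap(2, 4)): [3, 1, 2, 4, 0, 5]
After 8 (swap(4, 0)): [0, 1, 2, 4, 3, 5]
After 9 (swap(4, 3)): [0, 1, 2, 3, 4, 5]

Answer: yes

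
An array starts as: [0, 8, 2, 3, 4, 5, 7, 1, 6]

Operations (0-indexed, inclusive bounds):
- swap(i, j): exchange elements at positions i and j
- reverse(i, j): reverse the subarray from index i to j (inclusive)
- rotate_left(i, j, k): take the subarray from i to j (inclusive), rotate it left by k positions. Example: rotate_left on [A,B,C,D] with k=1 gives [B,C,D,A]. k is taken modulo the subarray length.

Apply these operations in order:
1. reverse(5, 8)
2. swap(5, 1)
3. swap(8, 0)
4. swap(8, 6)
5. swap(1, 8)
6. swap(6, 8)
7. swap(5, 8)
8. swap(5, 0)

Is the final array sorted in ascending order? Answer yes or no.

After 1 (reverse(5, 8)): [0, 8, 2, 3, 4, 6, 1, 7, 5]
After 2 (swap(5, 1)): [0, 6, 2, 3, 4, 8, 1, 7, 5]
After 3 (swap(8, 0)): [5, 6, 2, 3, 4, 8, 1, 7, 0]
After 4 (swap(8, 6)): [5, 6, 2, 3, 4, 8, 0, 7, 1]
After 5 (swap(1, 8)): [5, 1, 2, 3, 4, 8, 0, 7, 6]
After 6 (swap(6, 8)): [5, 1, 2, 3, 4, 8, 6, 7, 0]
After 7 (swap(5, 8)): [5, 1, 2, 3, 4, 0, 6, 7, 8]
After 8 (swap(5, 0)): [0, 1, 2, 3, 4, 5, 6, 7, 8]

Answer: yes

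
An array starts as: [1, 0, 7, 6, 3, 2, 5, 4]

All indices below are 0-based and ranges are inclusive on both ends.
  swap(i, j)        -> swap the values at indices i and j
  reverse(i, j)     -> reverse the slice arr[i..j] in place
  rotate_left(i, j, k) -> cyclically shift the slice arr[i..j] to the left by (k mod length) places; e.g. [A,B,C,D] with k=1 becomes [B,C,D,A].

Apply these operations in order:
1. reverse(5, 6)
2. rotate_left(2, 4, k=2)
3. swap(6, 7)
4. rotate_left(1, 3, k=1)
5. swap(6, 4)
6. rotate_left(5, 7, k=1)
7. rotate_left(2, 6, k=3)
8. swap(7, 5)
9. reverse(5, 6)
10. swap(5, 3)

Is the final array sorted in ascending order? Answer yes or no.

After 1 (reverse(5, 6)): [1, 0, 7, 6, 3, 5, 2, 4]
After 2 (rotate_left(2, 4, k=2)): [1, 0, 3, 7, 6, 5, 2, 4]
After 3 (swap(6, 7)): [1, 0, 3, 7, 6, 5, 4, 2]
After 4 (rotate_left(1, 3, k=1)): [1, 3, 7, 0, 6, 5, 4, 2]
After 5 (swap(6, 4)): [1, 3, 7, 0, 4, 5, 6, 2]
After 6 (rotate_left(5, 7, k=1)): [1, 3, 7, 0, 4, 6, 2, 5]
After 7 (rotate_left(2, 6, k=3)): [1, 3, 6, 2, 7, 0, 4, 5]
After 8 (swap(7, 5)): [1, 3, 6, 2, 7, 5, 4, 0]
After 9 (reverse(5, 6)): [1, 3, 6, 2, 7, 4, 5, 0]
After 10 (swap(5, 3)): [1, 3, 6, 4, 7, 2, 5, 0]

Answer: no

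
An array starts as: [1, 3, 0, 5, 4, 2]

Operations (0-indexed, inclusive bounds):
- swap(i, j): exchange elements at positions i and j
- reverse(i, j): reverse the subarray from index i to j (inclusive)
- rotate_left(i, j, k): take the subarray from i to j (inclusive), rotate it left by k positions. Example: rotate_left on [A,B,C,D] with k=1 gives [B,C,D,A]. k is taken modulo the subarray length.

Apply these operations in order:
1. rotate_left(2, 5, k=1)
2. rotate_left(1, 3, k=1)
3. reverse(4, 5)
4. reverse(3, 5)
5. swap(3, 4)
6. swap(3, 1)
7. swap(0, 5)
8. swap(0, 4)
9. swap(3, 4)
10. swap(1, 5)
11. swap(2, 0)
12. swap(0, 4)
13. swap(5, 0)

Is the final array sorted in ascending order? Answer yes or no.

Answer: yes

Derivation:
After 1 (rotate_left(2, 5, k=1)): [1, 3, 5, 4, 2, 0]
After 2 (rotate_left(1, 3, k=1)): [1, 5, 4, 3, 2, 0]
After 3 (reverse(4, 5)): [1, 5, 4, 3, 0, 2]
After 4 (reverse(3, 5)): [1, 5, 4, 2, 0, 3]
After 5 (swap(3, 4)): [1, 5, 4, 0, 2, 3]
After 6 (swap(3, 1)): [1, 0, 4, 5, 2, 3]
After 7 (swap(0, 5)): [3, 0, 4, 5, 2, 1]
After 8 (swap(0, 4)): [2, 0, 4, 5, 3, 1]
After 9 (swap(3, 4)): [2, 0, 4, 3, 5, 1]
After 10 (swap(1, 5)): [2, 1, 4, 3, 5, 0]
After 11 (swap(2, 0)): [4, 1, 2, 3, 5, 0]
After 12 (swap(0, 4)): [5, 1, 2, 3, 4, 0]
After 13 (swap(5, 0)): [0, 1, 2, 3, 4, 5]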